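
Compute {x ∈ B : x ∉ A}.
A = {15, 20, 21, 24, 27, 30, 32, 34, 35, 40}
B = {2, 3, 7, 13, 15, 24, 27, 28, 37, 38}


Set A = {15, 20, 21, 24, 27, 30, 32, 34, 35, 40}
Set B = {2, 3, 7, 13, 15, 24, 27, 28, 37, 38}
Check each element of B against A:
2 ∉ A (include), 3 ∉ A (include), 7 ∉ A (include), 13 ∉ A (include), 15 ∈ A, 24 ∈ A, 27 ∈ A, 28 ∉ A (include), 37 ∉ A (include), 38 ∉ A (include)
Elements of B not in A: {2, 3, 7, 13, 28, 37, 38}

{2, 3, 7, 13, 28, 37, 38}


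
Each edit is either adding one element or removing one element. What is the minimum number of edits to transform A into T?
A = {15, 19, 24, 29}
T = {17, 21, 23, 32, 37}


Set A = {15, 19, 24, 29}
Set T = {17, 21, 23, 32, 37}
Elements to remove from A (in A, not in T): {15, 19, 24, 29} → 4 removals
Elements to add to A (in T, not in A): {17, 21, 23, 32, 37} → 5 additions
Total edits = 4 + 5 = 9

9


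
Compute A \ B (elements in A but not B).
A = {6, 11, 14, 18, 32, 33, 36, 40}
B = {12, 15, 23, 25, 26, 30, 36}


Set A = {6, 11, 14, 18, 32, 33, 36, 40}
Set B = {12, 15, 23, 25, 26, 30, 36}
A \ B includes elements in A that are not in B.
Check each element of A:
6 (not in B, keep), 11 (not in B, keep), 14 (not in B, keep), 18 (not in B, keep), 32 (not in B, keep), 33 (not in B, keep), 36 (in B, remove), 40 (not in B, keep)
A \ B = {6, 11, 14, 18, 32, 33, 40}

{6, 11, 14, 18, 32, 33, 40}


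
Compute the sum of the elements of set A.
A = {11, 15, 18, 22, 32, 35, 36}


Set A = {11, 15, 18, 22, 32, 35, 36}
Sum = 11 + 15 + 18 + 22 + 32 + 35 + 36 = 169

169


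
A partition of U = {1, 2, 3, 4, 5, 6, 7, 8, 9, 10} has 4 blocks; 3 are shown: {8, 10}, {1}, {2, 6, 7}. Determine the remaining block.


U = {1, 2, 3, 4, 5, 6, 7, 8, 9, 10}
Shown blocks: {8, 10}, {1}, {2, 6, 7}
A partition's blocks are pairwise disjoint and cover U, so the missing block = U \ (union of shown blocks).
Union of shown blocks: {1, 2, 6, 7, 8, 10}
Missing block = U \ (union) = {3, 4, 5, 9}

{3, 4, 5, 9}


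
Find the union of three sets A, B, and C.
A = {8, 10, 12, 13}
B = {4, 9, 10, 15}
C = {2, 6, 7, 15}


Set A = {8, 10, 12, 13}
Set B = {4, 9, 10, 15}
Set C = {2, 6, 7, 15}
First, A ∪ B = {4, 8, 9, 10, 12, 13, 15}
Then, (A ∪ B) ∪ C = {2, 4, 6, 7, 8, 9, 10, 12, 13, 15}

{2, 4, 6, 7, 8, 9, 10, 12, 13, 15}


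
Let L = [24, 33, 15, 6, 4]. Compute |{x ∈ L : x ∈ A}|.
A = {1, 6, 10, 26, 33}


Set A = {1, 6, 10, 26, 33}
Candidates: [24, 33, 15, 6, 4]
Check each candidate:
24 ∉ A, 33 ∈ A, 15 ∉ A, 6 ∈ A, 4 ∉ A
Count of candidates in A: 2

2


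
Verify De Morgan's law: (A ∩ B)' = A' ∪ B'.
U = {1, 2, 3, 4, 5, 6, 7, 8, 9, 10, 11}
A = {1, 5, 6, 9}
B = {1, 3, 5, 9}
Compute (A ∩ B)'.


U = {1, 2, 3, 4, 5, 6, 7, 8, 9, 10, 11}
A = {1, 5, 6, 9}, B = {1, 3, 5, 9}
A ∩ B = {1, 5, 9}
(A ∩ B)' = U \ (A ∩ B) = {2, 3, 4, 6, 7, 8, 10, 11}
Verification via A' ∪ B': A' = {2, 3, 4, 7, 8, 10, 11}, B' = {2, 4, 6, 7, 8, 10, 11}
A' ∪ B' = {2, 3, 4, 6, 7, 8, 10, 11} ✓

{2, 3, 4, 6, 7, 8, 10, 11}


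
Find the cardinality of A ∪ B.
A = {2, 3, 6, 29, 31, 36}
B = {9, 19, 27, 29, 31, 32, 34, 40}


Set A = {2, 3, 6, 29, 31, 36}, |A| = 6
Set B = {9, 19, 27, 29, 31, 32, 34, 40}, |B| = 8
A ∩ B = {29, 31}, |A ∩ B| = 2
|A ∪ B| = |A| + |B| - |A ∩ B| = 6 + 8 - 2 = 12

12


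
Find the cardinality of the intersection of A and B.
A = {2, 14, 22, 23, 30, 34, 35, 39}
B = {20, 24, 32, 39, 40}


Set A = {2, 14, 22, 23, 30, 34, 35, 39}
Set B = {20, 24, 32, 39, 40}
A ∩ B = {39}
|A ∩ B| = 1

1


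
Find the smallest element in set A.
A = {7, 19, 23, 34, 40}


Set A = {7, 19, 23, 34, 40}
Elements in ascending order: 7, 19, 23, 34, 40
The smallest element is 7.

7


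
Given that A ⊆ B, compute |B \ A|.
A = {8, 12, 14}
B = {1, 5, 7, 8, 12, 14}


Set A = {8, 12, 14}, |A| = 3
Set B = {1, 5, 7, 8, 12, 14}, |B| = 6
Since A ⊆ B: B \ A = {1, 5, 7}
|B| - |A| = 6 - 3 = 3

3


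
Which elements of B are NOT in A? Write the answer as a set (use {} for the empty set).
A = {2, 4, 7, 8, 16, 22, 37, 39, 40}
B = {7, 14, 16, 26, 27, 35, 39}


Set A = {2, 4, 7, 8, 16, 22, 37, 39, 40}
Set B = {7, 14, 16, 26, 27, 35, 39}
Check each element of B against A:
7 ∈ A, 14 ∉ A (include), 16 ∈ A, 26 ∉ A (include), 27 ∉ A (include), 35 ∉ A (include), 39 ∈ A
Elements of B not in A: {14, 26, 27, 35}

{14, 26, 27, 35}


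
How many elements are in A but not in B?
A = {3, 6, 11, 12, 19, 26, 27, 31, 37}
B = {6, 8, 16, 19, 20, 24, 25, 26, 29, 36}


Set A = {3, 6, 11, 12, 19, 26, 27, 31, 37}
Set B = {6, 8, 16, 19, 20, 24, 25, 26, 29, 36}
A \ B = {3, 11, 12, 27, 31, 37}
|A \ B| = 6

6


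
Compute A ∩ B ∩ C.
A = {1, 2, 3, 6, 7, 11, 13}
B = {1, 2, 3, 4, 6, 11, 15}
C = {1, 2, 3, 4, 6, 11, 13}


Set A = {1, 2, 3, 6, 7, 11, 13}
Set B = {1, 2, 3, 4, 6, 11, 15}
Set C = {1, 2, 3, 4, 6, 11, 13}
First, A ∩ B = {1, 2, 3, 6, 11}
Then, (A ∩ B) ∩ C = {1, 2, 3, 6, 11}

{1, 2, 3, 6, 11}


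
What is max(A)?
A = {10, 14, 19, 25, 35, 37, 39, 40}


Set A = {10, 14, 19, 25, 35, 37, 39, 40}
Elements in ascending order: 10, 14, 19, 25, 35, 37, 39, 40
The largest element is 40.

40


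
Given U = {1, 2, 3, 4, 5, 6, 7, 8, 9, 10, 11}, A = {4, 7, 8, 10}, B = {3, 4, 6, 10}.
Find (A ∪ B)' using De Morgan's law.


U = {1, 2, 3, 4, 5, 6, 7, 8, 9, 10, 11}
A = {4, 7, 8, 10}, B = {3, 4, 6, 10}
A ∪ B = {3, 4, 6, 7, 8, 10}
(A ∪ B)' = U \ (A ∪ B) = {1, 2, 5, 9, 11}
Verification via A' ∩ B': A' = {1, 2, 3, 5, 6, 9, 11}, B' = {1, 2, 5, 7, 8, 9, 11}
A' ∩ B' = {1, 2, 5, 9, 11} ✓

{1, 2, 5, 9, 11}


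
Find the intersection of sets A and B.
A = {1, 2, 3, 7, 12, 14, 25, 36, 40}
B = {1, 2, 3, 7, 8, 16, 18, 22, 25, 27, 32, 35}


Set A = {1, 2, 3, 7, 12, 14, 25, 36, 40}
Set B = {1, 2, 3, 7, 8, 16, 18, 22, 25, 27, 32, 35}
A ∩ B includes only elements in both sets.
Check each element of A against B:
1 ✓, 2 ✓, 3 ✓, 7 ✓, 12 ✗, 14 ✗, 25 ✓, 36 ✗, 40 ✗
A ∩ B = {1, 2, 3, 7, 25}

{1, 2, 3, 7, 25}


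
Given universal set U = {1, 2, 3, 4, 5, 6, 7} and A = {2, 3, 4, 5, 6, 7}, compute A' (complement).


Universal set U = {1, 2, 3, 4, 5, 6, 7}
Set A = {2, 3, 4, 5, 6, 7}
A' = U \ A = elements in U but not in A
Checking each element of U:
1 (not in A, include), 2 (in A, exclude), 3 (in A, exclude), 4 (in A, exclude), 5 (in A, exclude), 6 (in A, exclude), 7 (in A, exclude)
A' = {1}

{1}


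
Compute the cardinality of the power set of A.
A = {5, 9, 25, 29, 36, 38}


Set A = {5, 9, 25, 29, 36, 38}
|A| = 6
The power set P(A) contains all subsets of A.
|P(A)| = 2^|A| = 2^6 = 64

64


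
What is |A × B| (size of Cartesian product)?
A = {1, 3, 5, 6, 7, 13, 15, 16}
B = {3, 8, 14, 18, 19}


Set A = {1, 3, 5, 6, 7, 13, 15, 16} has 8 elements.
Set B = {3, 8, 14, 18, 19} has 5 elements.
|A × B| = |A| × |B| = 8 × 5 = 40

40


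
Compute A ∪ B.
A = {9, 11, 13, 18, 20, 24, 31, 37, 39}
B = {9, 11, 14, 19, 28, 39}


Set A = {9, 11, 13, 18, 20, 24, 31, 37, 39}
Set B = {9, 11, 14, 19, 28, 39}
A ∪ B includes all elements in either set.
Elements from A: {9, 11, 13, 18, 20, 24, 31, 37, 39}
Elements from B not already included: {14, 19, 28}
A ∪ B = {9, 11, 13, 14, 18, 19, 20, 24, 28, 31, 37, 39}

{9, 11, 13, 14, 18, 19, 20, 24, 28, 31, 37, 39}


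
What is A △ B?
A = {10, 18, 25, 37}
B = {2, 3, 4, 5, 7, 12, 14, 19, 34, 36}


Set A = {10, 18, 25, 37}
Set B = {2, 3, 4, 5, 7, 12, 14, 19, 34, 36}
A △ B = (A \ B) ∪ (B \ A)
Elements in A but not B: {10, 18, 25, 37}
Elements in B but not A: {2, 3, 4, 5, 7, 12, 14, 19, 34, 36}
A △ B = {2, 3, 4, 5, 7, 10, 12, 14, 18, 19, 25, 34, 36, 37}

{2, 3, 4, 5, 7, 10, 12, 14, 18, 19, 25, 34, 36, 37}


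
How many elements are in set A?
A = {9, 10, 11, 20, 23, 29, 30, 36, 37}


Set A = {9, 10, 11, 20, 23, 29, 30, 36, 37}
Listing elements: 9, 10, 11, 20, 23, 29, 30, 36, 37
Counting: 9 elements
|A| = 9

9


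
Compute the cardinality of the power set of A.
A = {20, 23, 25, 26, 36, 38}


Set A = {20, 23, 25, 26, 36, 38}
|A| = 6
The power set P(A) contains all subsets of A.
|P(A)| = 2^|A| = 2^6 = 64

64


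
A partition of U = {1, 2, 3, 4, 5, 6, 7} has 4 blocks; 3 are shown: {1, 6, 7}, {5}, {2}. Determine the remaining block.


U = {1, 2, 3, 4, 5, 6, 7}
Shown blocks: {1, 6, 7}, {5}, {2}
A partition's blocks are pairwise disjoint and cover U, so the missing block = U \ (union of shown blocks).
Union of shown blocks: {1, 2, 5, 6, 7}
Missing block = U \ (union) = {3, 4}

{3, 4}


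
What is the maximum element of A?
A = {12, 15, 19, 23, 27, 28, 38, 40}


Set A = {12, 15, 19, 23, 27, 28, 38, 40}
Elements in ascending order: 12, 15, 19, 23, 27, 28, 38, 40
The largest element is 40.

40


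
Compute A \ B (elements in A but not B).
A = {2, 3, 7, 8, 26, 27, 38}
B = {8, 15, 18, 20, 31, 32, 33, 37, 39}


Set A = {2, 3, 7, 8, 26, 27, 38}
Set B = {8, 15, 18, 20, 31, 32, 33, 37, 39}
A \ B includes elements in A that are not in B.
Check each element of A:
2 (not in B, keep), 3 (not in B, keep), 7 (not in B, keep), 8 (in B, remove), 26 (not in B, keep), 27 (not in B, keep), 38 (not in B, keep)
A \ B = {2, 3, 7, 26, 27, 38}

{2, 3, 7, 26, 27, 38}


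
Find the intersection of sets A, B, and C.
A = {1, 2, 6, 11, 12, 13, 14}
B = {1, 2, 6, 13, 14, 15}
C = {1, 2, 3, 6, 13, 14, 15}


Set A = {1, 2, 6, 11, 12, 13, 14}
Set B = {1, 2, 6, 13, 14, 15}
Set C = {1, 2, 3, 6, 13, 14, 15}
First, A ∩ B = {1, 2, 6, 13, 14}
Then, (A ∩ B) ∩ C = {1, 2, 6, 13, 14}

{1, 2, 6, 13, 14}


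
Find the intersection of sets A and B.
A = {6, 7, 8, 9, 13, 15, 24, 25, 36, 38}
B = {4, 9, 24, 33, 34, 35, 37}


Set A = {6, 7, 8, 9, 13, 15, 24, 25, 36, 38}
Set B = {4, 9, 24, 33, 34, 35, 37}
A ∩ B includes only elements in both sets.
Check each element of A against B:
6 ✗, 7 ✗, 8 ✗, 9 ✓, 13 ✗, 15 ✗, 24 ✓, 25 ✗, 36 ✗, 38 ✗
A ∩ B = {9, 24}

{9, 24}


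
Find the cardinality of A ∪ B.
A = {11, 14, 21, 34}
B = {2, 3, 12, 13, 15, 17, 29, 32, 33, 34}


Set A = {11, 14, 21, 34}, |A| = 4
Set B = {2, 3, 12, 13, 15, 17, 29, 32, 33, 34}, |B| = 10
A ∩ B = {34}, |A ∩ B| = 1
|A ∪ B| = |A| + |B| - |A ∩ B| = 4 + 10 - 1 = 13

13


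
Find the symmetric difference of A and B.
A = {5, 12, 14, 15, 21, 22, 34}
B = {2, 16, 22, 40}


Set A = {5, 12, 14, 15, 21, 22, 34}
Set B = {2, 16, 22, 40}
A △ B = (A \ B) ∪ (B \ A)
Elements in A but not B: {5, 12, 14, 15, 21, 34}
Elements in B but not A: {2, 16, 40}
A △ B = {2, 5, 12, 14, 15, 16, 21, 34, 40}

{2, 5, 12, 14, 15, 16, 21, 34, 40}


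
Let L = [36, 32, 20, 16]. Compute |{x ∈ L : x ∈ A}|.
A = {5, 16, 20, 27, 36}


Set A = {5, 16, 20, 27, 36}
Candidates: [36, 32, 20, 16]
Check each candidate:
36 ∈ A, 32 ∉ A, 20 ∈ A, 16 ∈ A
Count of candidates in A: 3

3


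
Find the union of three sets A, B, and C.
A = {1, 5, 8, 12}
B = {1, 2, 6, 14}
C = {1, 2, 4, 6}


Set A = {1, 5, 8, 12}
Set B = {1, 2, 6, 14}
Set C = {1, 2, 4, 6}
First, A ∪ B = {1, 2, 5, 6, 8, 12, 14}
Then, (A ∪ B) ∪ C = {1, 2, 4, 5, 6, 8, 12, 14}

{1, 2, 4, 5, 6, 8, 12, 14}


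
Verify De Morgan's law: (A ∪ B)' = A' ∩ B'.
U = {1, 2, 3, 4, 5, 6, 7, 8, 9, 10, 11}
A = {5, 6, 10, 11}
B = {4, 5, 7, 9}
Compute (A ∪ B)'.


U = {1, 2, 3, 4, 5, 6, 7, 8, 9, 10, 11}
A = {5, 6, 10, 11}, B = {4, 5, 7, 9}
A ∪ B = {4, 5, 6, 7, 9, 10, 11}
(A ∪ B)' = U \ (A ∪ B) = {1, 2, 3, 8}
Verification via A' ∩ B': A' = {1, 2, 3, 4, 7, 8, 9}, B' = {1, 2, 3, 6, 8, 10, 11}
A' ∩ B' = {1, 2, 3, 8} ✓

{1, 2, 3, 8}


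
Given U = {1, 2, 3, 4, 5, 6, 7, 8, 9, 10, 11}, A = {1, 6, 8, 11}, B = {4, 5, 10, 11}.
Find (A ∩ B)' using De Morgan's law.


U = {1, 2, 3, 4, 5, 6, 7, 8, 9, 10, 11}
A = {1, 6, 8, 11}, B = {4, 5, 10, 11}
A ∩ B = {11}
(A ∩ B)' = U \ (A ∩ B) = {1, 2, 3, 4, 5, 6, 7, 8, 9, 10}
Verification via A' ∪ B': A' = {2, 3, 4, 5, 7, 9, 10}, B' = {1, 2, 3, 6, 7, 8, 9}
A' ∪ B' = {1, 2, 3, 4, 5, 6, 7, 8, 9, 10} ✓

{1, 2, 3, 4, 5, 6, 7, 8, 9, 10}


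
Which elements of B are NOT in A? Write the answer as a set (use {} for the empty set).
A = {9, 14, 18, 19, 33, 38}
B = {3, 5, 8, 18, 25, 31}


Set A = {9, 14, 18, 19, 33, 38}
Set B = {3, 5, 8, 18, 25, 31}
Check each element of B against A:
3 ∉ A (include), 5 ∉ A (include), 8 ∉ A (include), 18 ∈ A, 25 ∉ A (include), 31 ∉ A (include)
Elements of B not in A: {3, 5, 8, 25, 31}

{3, 5, 8, 25, 31}


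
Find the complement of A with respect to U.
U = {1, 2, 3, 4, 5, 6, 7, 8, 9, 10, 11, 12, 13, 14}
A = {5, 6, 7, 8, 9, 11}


Universal set U = {1, 2, 3, 4, 5, 6, 7, 8, 9, 10, 11, 12, 13, 14}
Set A = {5, 6, 7, 8, 9, 11}
A' = U \ A = elements in U but not in A
Checking each element of U:
1 (not in A, include), 2 (not in A, include), 3 (not in A, include), 4 (not in A, include), 5 (in A, exclude), 6 (in A, exclude), 7 (in A, exclude), 8 (in A, exclude), 9 (in A, exclude), 10 (not in A, include), 11 (in A, exclude), 12 (not in A, include), 13 (not in A, include), 14 (not in A, include)
A' = {1, 2, 3, 4, 10, 12, 13, 14}

{1, 2, 3, 4, 10, 12, 13, 14}


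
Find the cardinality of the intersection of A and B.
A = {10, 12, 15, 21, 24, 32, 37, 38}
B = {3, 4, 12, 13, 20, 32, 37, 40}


Set A = {10, 12, 15, 21, 24, 32, 37, 38}
Set B = {3, 4, 12, 13, 20, 32, 37, 40}
A ∩ B = {12, 32, 37}
|A ∩ B| = 3

3


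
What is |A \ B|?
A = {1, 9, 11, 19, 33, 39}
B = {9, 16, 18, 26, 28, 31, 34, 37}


Set A = {1, 9, 11, 19, 33, 39}
Set B = {9, 16, 18, 26, 28, 31, 34, 37}
A \ B = {1, 11, 19, 33, 39}
|A \ B| = 5

5


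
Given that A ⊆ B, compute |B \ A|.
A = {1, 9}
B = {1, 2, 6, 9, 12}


Set A = {1, 9}, |A| = 2
Set B = {1, 2, 6, 9, 12}, |B| = 5
Since A ⊆ B: B \ A = {2, 6, 12}
|B| - |A| = 5 - 2 = 3

3


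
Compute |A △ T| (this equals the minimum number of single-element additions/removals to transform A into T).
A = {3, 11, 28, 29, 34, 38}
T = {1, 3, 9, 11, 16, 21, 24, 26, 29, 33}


Set A = {3, 11, 28, 29, 34, 38}
Set T = {1, 3, 9, 11, 16, 21, 24, 26, 29, 33}
Elements to remove from A (in A, not in T): {28, 34, 38} → 3 removals
Elements to add to A (in T, not in A): {1, 9, 16, 21, 24, 26, 33} → 7 additions
Total edits = 3 + 7 = 10

10


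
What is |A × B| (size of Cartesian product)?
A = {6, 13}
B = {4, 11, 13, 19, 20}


Set A = {6, 13} has 2 elements.
Set B = {4, 11, 13, 19, 20} has 5 elements.
|A × B| = |A| × |B| = 2 × 5 = 10

10


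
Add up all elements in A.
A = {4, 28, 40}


Set A = {4, 28, 40}
Sum = 4 + 28 + 40 = 72

72


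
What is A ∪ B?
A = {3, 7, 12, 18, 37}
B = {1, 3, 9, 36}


Set A = {3, 7, 12, 18, 37}
Set B = {1, 3, 9, 36}
A ∪ B includes all elements in either set.
Elements from A: {3, 7, 12, 18, 37}
Elements from B not already included: {1, 9, 36}
A ∪ B = {1, 3, 7, 9, 12, 18, 36, 37}

{1, 3, 7, 9, 12, 18, 36, 37}


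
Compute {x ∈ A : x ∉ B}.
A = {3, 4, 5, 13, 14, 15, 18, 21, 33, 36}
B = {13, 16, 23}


Set A = {3, 4, 5, 13, 14, 15, 18, 21, 33, 36}
Set B = {13, 16, 23}
Check each element of A against B:
3 ∉ B (include), 4 ∉ B (include), 5 ∉ B (include), 13 ∈ B, 14 ∉ B (include), 15 ∉ B (include), 18 ∉ B (include), 21 ∉ B (include), 33 ∉ B (include), 36 ∉ B (include)
Elements of A not in B: {3, 4, 5, 14, 15, 18, 21, 33, 36}

{3, 4, 5, 14, 15, 18, 21, 33, 36}


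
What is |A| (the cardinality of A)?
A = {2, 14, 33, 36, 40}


Set A = {2, 14, 33, 36, 40}
Listing elements: 2, 14, 33, 36, 40
Counting: 5 elements
|A| = 5

5


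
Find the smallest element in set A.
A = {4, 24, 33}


Set A = {4, 24, 33}
Elements in ascending order: 4, 24, 33
The smallest element is 4.

4


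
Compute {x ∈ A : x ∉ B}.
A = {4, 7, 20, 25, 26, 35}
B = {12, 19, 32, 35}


Set A = {4, 7, 20, 25, 26, 35}
Set B = {12, 19, 32, 35}
Check each element of A against B:
4 ∉ B (include), 7 ∉ B (include), 20 ∉ B (include), 25 ∉ B (include), 26 ∉ B (include), 35 ∈ B
Elements of A not in B: {4, 7, 20, 25, 26}

{4, 7, 20, 25, 26}


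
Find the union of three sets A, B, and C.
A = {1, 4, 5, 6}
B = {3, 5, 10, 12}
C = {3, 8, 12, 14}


Set A = {1, 4, 5, 6}
Set B = {3, 5, 10, 12}
Set C = {3, 8, 12, 14}
First, A ∪ B = {1, 3, 4, 5, 6, 10, 12}
Then, (A ∪ B) ∪ C = {1, 3, 4, 5, 6, 8, 10, 12, 14}

{1, 3, 4, 5, 6, 8, 10, 12, 14}


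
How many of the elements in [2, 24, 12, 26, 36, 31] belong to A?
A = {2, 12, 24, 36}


Set A = {2, 12, 24, 36}
Candidates: [2, 24, 12, 26, 36, 31]
Check each candidate:
2 ∈ A, 24 ∈ A, 12 ∈ A, 26 ∉ A, 36 ∈ A, 31 ∉ A
Count of candidates in A: 4

4


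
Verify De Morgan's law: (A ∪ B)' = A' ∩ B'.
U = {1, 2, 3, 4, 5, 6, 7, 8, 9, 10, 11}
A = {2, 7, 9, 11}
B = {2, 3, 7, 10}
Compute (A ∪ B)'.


U = {1, 2, 3, 4, 5, 6, 7, 8, 9, 10, 11}
A = {2, 7, 9, 11}, B = {2, 3, 7, 10}
A ∪ B = {2, 3, 7, 9, 10, 11}
(A ∪ B)' = U \ (A ∪ B) = {1, 4, 5, 6, 8}
Verification via A' ∩ B': A' = {1, 3, 4, 5, 6, 8, 10}, B' = {1, 4, 5, 6, 8, 9, 11}
A' ∩ B' = {1, 4, 5, 6, 8} ✓

{1, 4, 5, 6, 8}


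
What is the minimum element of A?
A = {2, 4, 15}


Set A = {2, 4, 15}
Elements in ascending order: 2, 4, 15
The smallest element is 2.

2


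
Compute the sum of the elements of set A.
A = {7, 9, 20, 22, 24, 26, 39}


Set A = {7, 9, 20, 22, 24, 26, 39}
Sum = 7 + 9 + 20 + 22 + 24 + 26 + 39 = 147

147


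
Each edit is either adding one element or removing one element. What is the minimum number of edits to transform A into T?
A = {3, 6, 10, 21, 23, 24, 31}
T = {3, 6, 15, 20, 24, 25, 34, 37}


Set A = {3, 6, 10, 21, 23, 24, 31}
Set T = {3, 6, 15, 20, 24, 25, 34, 37}
Elements to remove from A (in A, not in T): {10, 21, 23, 31} → 4 removals
Elements to add to A (in T, not in A): {15, 20, 25, 34, 37} → 5 additions
Total edits = 4 + 5 = 9

9


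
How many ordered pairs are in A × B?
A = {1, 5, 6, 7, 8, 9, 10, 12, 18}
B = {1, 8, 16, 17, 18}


Set A = {1, 5, 6, 7, 8, 9, 10, 12, 18} has 9 elements.
Set B = {1, 8, 16, 17, 18} has 5 elements.
|A × B| = |A| × |B| = 9 × 5 = 45

45


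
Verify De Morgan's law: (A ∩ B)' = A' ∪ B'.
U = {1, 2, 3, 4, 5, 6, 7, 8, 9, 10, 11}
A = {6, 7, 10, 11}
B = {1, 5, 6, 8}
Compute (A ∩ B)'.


U = {1, 2, 3, 4, 5, 6, 7, 8, 9, 10, 11}
A = {6, 7, 10, 11}, B = {1, 5, 6, 8}
A ∩ B = {6}
(A ∩ B)' = U \ (A ∩ B) = {1, 2, 3, 4, 5, 7, 8, 9, 10, 11}
Verification via A' ∪ B': A' = {1, 2, 3, 4, 5, 8, 9}, B' = {2, 3, 4, 7, 9, 10, 11}
A' ∪ B' = {1, 2, 3, 4, 5, 7, 8, 9, 10, 11} ✓

{1, 2, 3, 4, 5, 7, 8, 9, 10, 11}


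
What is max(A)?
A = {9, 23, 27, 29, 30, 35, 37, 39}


Set A = {9, 23, 27, 29, 30, 35, 37, 39}
Elements in ascending order: 9, 23, 27, 29, 30, 35, 37, 39
The largest element is 39.

39


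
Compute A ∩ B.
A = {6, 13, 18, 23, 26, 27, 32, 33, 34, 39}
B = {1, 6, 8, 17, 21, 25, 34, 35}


Set A = {6, 13, 18, 23, 26, 27, 32, 33, 34, 39}
Set B = {1, 6, 8, 17, 21, 25, 34, 35}
A ∩ B includes only elements in both sets.
Check each element of A against B:
6 ✓, 13 ✗, 18 ✗, 23 ✗, 26 ✗, 27 ✗, 32 ✗, 33 ✗, 34 ✓, 39 ✗
A ∩ B = {6, 34}

{6, 34}


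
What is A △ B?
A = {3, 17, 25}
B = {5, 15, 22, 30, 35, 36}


Set A = {3, 17, 25}
Set B = {5, 15, 22, 30, 35, 36}
A △ B = (A \ B) ∪ (B \ A)
Elements in A but not B: {3, 17, 25}
Elements in B but not A: {5, 15, 22, 30, 35, 36}
A △ B = {3, 5, 15, 17, 22, 25, 30, 35, 36}

{3, 5, 15, 17, 22, 25, 30, 35, 36}


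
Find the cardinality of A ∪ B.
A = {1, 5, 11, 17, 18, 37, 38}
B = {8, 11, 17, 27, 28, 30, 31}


Set A = {1, 5, 11, 17, 18, 37, 38}, |A| = 7
Set B = {8, 11, 17, 27, 28, 30, 31}, |B| = 7
A ∩ B = {11, 17}, |A ∩ B| = 2
|A ∪ B| = |A| + |B| - |A ∩ B| = 7 + 7 - 2 = 12

12


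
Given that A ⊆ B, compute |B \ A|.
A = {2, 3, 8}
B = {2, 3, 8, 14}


Set A = {2, 3, 8}, |A| = 3
Set B = {2, 3, 8, 14}, |B| = 4
Since A ⊆ B: B \ A = {14}
|B| - |A| = 4 - 3 = 1

1


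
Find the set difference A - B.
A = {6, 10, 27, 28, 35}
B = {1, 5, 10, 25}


Set A = {6, 10, 27, 28, 35}
Set B = {1, 5, 10, 25}
A \ B includes elements in A that are not in B.
Check each element of A:
6 (not in B, keep), 10 (in B, remove), 27 (not in B, keep), 28 (not in B, keep), 35 (not in B, keep)
A \ B = {6, 27, 28, 35}

{6, 27, 28, 35}


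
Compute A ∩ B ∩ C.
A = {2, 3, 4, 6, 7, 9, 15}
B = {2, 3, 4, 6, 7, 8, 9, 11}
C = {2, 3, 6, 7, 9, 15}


Set A = {2, 3, 4, 6, 7, 9, 15}
Set B = {2, 3, 4, 6, 7, 8, 9, 11}
Set C = {2, 3, 6, 7, 9, 15}
First, A ∩ B = {2, 3, 4, 6, 7, 9}
Then, (A ∩ B) ∩ C = {2, 3, 6, 7, 9}

{2, 3, 6, 7, 9}


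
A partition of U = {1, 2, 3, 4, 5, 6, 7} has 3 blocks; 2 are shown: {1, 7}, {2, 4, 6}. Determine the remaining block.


U = {1, 2, 3, 4, 5, 6, 7}
Shown blocks: {1, 7}, {2, 4, 6}
A partition's blocks are pairwise disjoint and cover U, so the missing block = U \ (union of shown blocks).
Union of shown blocks: {1, 2, 4, 6, 7}
Missing block = U \ (union) = {3, 5}

{3, 5}


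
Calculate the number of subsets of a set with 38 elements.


The set has 38 elements.
The power set contains all possible subsets.
|P(A)| = 2^|A| = 2^38 = 274877906944

274877906944


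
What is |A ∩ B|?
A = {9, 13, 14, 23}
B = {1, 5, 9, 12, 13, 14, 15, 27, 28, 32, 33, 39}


Set A = {9, 13, 14, 23}
Set B = {1, 5, 9, 12, 13, 14, 15, 27, 28, 32, 33, 39}
A ∩ B = {9, 13, 14}
|A ∩ B| = 3

3


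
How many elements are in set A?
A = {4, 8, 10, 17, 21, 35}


Set A = {4, 8, 10, 17, 21, 35}
Listing elements: 4, 8, 10, 17, 21, 35
Counting: 6 elements
|A| = 6

6


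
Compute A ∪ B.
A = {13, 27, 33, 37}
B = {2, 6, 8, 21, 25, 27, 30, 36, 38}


Set A = {13, 27, 33, 37}
Set B = {2, 6, 8, 21, 25, 27, 30, 36, 38}
A ∪ B includes all elements in either set.
Elements from A: {13, 27, 33, 37}
Elements from B not already included: {2, 6, 8, 21, 25, 30, 36, 38}
A ∪ B = {2, 6, 8, 13, 21, 25, 27, 30, 33, 36, 37, 38}

{2, 6, 8, 13, 21, 25, 27, 30, 33, 36, 37, 38}


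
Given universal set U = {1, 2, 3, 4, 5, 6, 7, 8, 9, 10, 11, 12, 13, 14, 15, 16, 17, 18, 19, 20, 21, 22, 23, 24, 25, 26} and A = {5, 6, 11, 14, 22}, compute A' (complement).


Universal set U = {1, 2, 3, 4, 5, 6, 7, 8, 9, 10, 11, 12, 13, 14, 15, 16, 17, 18, 19, 20, 21, 22, 23, 24, 25, 26}
Set A = {5, 6, 11, 14, 22}
A' = U \ A = elements in U but not in A
Checking each element of U:
1 (not in A, include), 2 (not in A, include), 3 (not in A, include), 4 (not in A, include), 5 (in A, exclude), 6 (in A, exclude), 7 (not in A, include), 8 (not in A, include), 9 (not in A, include), 10 (not in A, include), 11 (in A, exclude), 12 (not in A, include), 13 (not in A, include), 14 (in A, exclude), 15 (not in A, include), 16 (not in A, include), 17 (not in A, include), 18 (not in A, include), 19 (not in A, include), 20 (not in A, include), 21 (not in A, include), 22 (in A, exclude), 23 (not in A, include), 24 (not in A, include), 25 (not in A, include), 26 (not in A, include)
A' = {1, 2, 3, 4, 7, 8, 9, 10, 12, 13, 15, 16, 17, 18, 19, 20, 21, 23, 24, 25, 26}

{1, 2, 3, 4, 7, 8, 9, 10, 12, 13, 15, 16, 17, 18, 19, 20, 21, 23, 24, 25, 26}


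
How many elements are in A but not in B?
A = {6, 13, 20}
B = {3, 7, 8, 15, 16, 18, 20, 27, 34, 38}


Set A = {6, 13, 20}
Set B = {3, 7, 8, 15, 16, 18, 20, 27, 34, 38}
A \ B = {6, 13}
|A \ B| = 2

2


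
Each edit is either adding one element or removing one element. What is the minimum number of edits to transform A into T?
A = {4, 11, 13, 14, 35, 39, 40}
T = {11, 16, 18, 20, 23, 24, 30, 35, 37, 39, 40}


Set A = {4, 11, 13, 14, 35, 39, 40}
Set T = {11, 16, 18, 20, 23, 24, 30, 35, 37, 39, 40}
Elements to remove from A (in A, not in T): {4, 13, 14} → 3 removals
Elements to add to A (in T, not in A): {16, 18, 20, 23, 24, 30, 37} → 7 additions
Total edits = 3 + 7 = 10

10


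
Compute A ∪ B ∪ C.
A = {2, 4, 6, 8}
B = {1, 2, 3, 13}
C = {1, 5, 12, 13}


Set A = {2, 4, 6, 8}
Set B = {1, 2, 3, 13}
Set C = {1, 5, 12, 13}
First, A ∪ B = {1, 2, 3, 4, 6, 8, 13}
Then, (A ∪ B) ∪ C = {1, 2, 3, 4, 5, 6, 8, 12, 13}

{1, 2, 3, 4, 5, 6, 8, 12, 13}


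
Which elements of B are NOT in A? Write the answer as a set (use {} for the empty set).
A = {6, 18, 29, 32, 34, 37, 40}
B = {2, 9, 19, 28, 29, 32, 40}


Set A = {6, 18, 29, 32, 34, 37, 40}
Set B = {2, 9, 19, 28, 29, 32, 40}
Check each element of B against A:
2 ∉ A (include), 9 ∉ A (include), 19 ∉ A (include), 28 ∉ A (include), 29 ∈ A, 32 ∈ A, 40 ∈ A
Elements of B not in A: {2, 9, 19, 28}

{2, 9, 19, 28}


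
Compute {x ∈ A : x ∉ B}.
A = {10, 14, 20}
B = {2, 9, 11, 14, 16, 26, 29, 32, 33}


Set A = {10, 14, 20}
Set B = {2, 9, 11, 14, 16, 26, 29, 32, 33}
Check each element of A against B:
10 ∉ B (include), 14 ∈ B, 20 ∉ B (include)
Elements of A not in B: {10, 20}

{10, 20}


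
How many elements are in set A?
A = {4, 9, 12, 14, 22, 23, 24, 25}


Set A = {4, 9, 12, 14, 22, 23, 24, 25}
Listing elements: 4, 9, 12, 14, 22, 23, 24, 25
Counting: 8 elements
|A| = 8

8


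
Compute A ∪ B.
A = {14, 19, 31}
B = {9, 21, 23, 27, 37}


Set A = {14, 19, 31}
Set B = {9, 21, 23, 27, 37}
A ∪ B includes all elements in either set.
Elements from A: {14, 19, 31}
Elements from B not already included: {9, 21, 23, 27, 37}
A ∪ B = {9, 14, 19, 21, 23, 27, 31, 37}

{9, 14, 19, 21, 23, 27, 31, 37}


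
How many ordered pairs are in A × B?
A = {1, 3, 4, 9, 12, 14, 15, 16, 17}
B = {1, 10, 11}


Set A = {1, 3, 4, 9, 12, 14, 15, 16, 17} has 9 elements.
Set B = {1, 10, 11} has 3 elements.
|A × B| = |A| × |B| = 9 × 3 = 27

27


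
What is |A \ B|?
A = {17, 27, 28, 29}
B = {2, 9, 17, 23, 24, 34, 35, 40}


Set A = {17, 27, 28, 29}
Set B = {2, 9, 17, 23, 24, 34, 35, 40}
A \ B = {27, 28, 29}
|A \ B| = 3

3


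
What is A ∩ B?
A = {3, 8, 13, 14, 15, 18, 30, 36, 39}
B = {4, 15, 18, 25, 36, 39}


Set A = {3, 8, 13, 14, 15, 18, 30, 36, 39}
Set B = {4, 15, 18, 25, 36, 39}
A ∩ B includes only elements in both sets.
Check each element of A against B:
3 ✗, 8 ✗, 13 ✗, 14 ✗, 15 ✓, 18 ✓, 30 ✗, 36 ✓, 39 ✓
A ∩ B = {15, 18, 36, 39}

{15, 18, 36, 39}


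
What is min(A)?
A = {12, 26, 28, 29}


Set A = {12, 26, 28, 29}
Elements in ascending order: 12, 26, 28, 29
The smallest element is 12.

12


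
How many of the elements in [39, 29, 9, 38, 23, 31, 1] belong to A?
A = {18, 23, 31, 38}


Set A = {18, 23, 31, 38}
Candidates: [39, 29, 9, 38, 23, 31, 1]
Check each candidate:
39 ∉ A, 29 ∉ A, 9 ∉ A, 38 ∈ A, 23 ∈ A, 31 ∈ A, 1 ∉ A
Count of candidates in A: 3

3


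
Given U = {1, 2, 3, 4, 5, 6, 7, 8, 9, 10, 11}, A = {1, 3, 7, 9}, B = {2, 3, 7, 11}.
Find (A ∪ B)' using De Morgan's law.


U = {1, 2, 3, 4, 5, 6, 7, 8, 9, 10, 11}
A = {1, 3, 7, 9}, B = {2, 3, 7, 11}
A ∪ B = {1, 2, 3, 7, 9, 11}
(A ∪ B)' = U \ (A ∪ B) = {4, 5, 6, 8, 10}
Verification via A' ∩ B': A' = {2, 4, 5, 6, 8, 10, 11}, B' = {1, 4, 5, 6, 8, 9, 10}
A' ∩ B' = {4, 5, 6, 8, 10} ✓

{4, 5, 6, 8, 10}


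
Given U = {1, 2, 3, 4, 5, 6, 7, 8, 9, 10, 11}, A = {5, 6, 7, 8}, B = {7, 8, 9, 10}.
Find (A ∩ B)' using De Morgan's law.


U = {1, 2, 3, 4, 5, 6, 7, 8, 9, 10, 11}
A = {5, 6, 7, 8}, B = {7, 8, 9, 10}
A ∩ B = {7, 8}
(A ∩ B)' = U \ (A ∩ B) = {1, 2, 3, 4, 5, 6, 9, 10, 11}
Verification via A' ∪ B': A' = {1, 2, 3, 4, 9, 10, 11}, B' = {1, 2, 3, 4, 5, 6, 11}
A' ∪ B' = {1, 2, 3, 4, 5, 6, 9, 10, 11} ✓

{1, 2, 3, 4, 5, 6, 9, 10, 11}


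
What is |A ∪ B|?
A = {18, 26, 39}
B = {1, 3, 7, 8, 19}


Set A = {18, 26, 39}, |A| = 3
Set B = {1, 3, 7, 8, 19}, |B| = 5
A ∩ B = {}, |A ∩ B| = 0
|A ∪ B| = |A| + |B| - |A ∩ B| = 3 + 5 - 0 = 8

8


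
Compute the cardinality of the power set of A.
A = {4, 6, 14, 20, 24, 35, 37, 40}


Set A = {4, 6, 14, 20, 24, 35, 37, 40}
|A| = 8
The power set P(A) contains all subsets of A.
|P(A)| = 2^|A| = 2^8 = 256

256


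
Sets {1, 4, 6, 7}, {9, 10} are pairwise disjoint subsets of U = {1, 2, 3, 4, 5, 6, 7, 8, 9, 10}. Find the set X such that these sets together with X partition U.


U = {1, 2, 3, 4, 5, 6, 7, 8, 9, 10}
Shown blocks: {1, 4, 6, 7}, {9, 10}
A partition's blocks are pairwise disjoint and cover U, so the missing block = U \ (union of shown blocks).
Union of shown blocks: {1, 4, 6, 7, 9, 10}
Missing block = U \ (union) = {2, 3, 5, 8}

{2, 3, 5, 8}


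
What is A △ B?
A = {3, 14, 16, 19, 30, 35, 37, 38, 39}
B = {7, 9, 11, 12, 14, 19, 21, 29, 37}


Set A = {3, 14, 16, 19, 30, 35, 37, 38, 39}
Set B = {7, 9, 11, 12, 14, 19, 21, 29, 37}
A △ B = (A \ B) ∪ (B \ A)
Elements in A but not B: {3, 16, 30, 35, 38, 39}
Elements in B but not A: {7, 9, 11, 12, 21, 29}
A △ B = {3, 7, 9, 11, 12, 16, 21, 29, 30, 35, 38, 39}

{3, 7, 9, 11, 12, 16, 21, 29, 30, 35, 38, 39}


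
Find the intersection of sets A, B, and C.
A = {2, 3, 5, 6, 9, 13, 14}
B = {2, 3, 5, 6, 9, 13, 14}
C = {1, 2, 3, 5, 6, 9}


Set A = {2, 3, 5, 6, 9, 13, 14}
Set B = {2, 3, 5, 6, 9, 13, 14}
Set C = {1, 2, 3, 5, 6, 9}
First, A ∩ B = {2, 3, 5, 6, 9, 13, 14}
Then, (A ∩ B) ∩ C = {2, 3, 5, 6, 9}

{2, 3, 5, 6, 9}


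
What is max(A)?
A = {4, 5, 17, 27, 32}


Set A = {4, 5, 17, 27, 32}
Elements in ascending order: 4, 5, 17, 27, 32
The largest element is 32.

32


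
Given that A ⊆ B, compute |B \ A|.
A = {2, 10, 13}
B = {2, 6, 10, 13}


Set A = {2, 10, 13}, |A| = 3
Set B = {2, 6, 10, 13}, |B| = 4
Since A ⊆ B: B \ A = {6}
|B| - |A| = 4 - 3 = 1

1


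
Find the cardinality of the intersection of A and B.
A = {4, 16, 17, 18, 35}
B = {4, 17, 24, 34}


Set A = {4, 16, 17, 18, 35}
Set B = {4, 17, 24, 34}
A ∩ B = {4, 17}
|A ∩ B| = 2

2


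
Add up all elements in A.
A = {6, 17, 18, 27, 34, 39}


Set A = {6, 17, 18, 27, 34, 39}
Sum = 6 + 17 + 18 + 27 + 34 + 39 = 141

141


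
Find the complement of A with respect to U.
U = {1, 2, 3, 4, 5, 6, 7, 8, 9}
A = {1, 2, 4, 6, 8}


Universal set U = {1, 2, 3, 4, 5, 6, 7, 8, 9}
Set A = {1, 2, 4, 6, 8}
A' = U \ A = elements in U but not in A
Checking each element of U:
1 (in A, exclude), 2 (in A, exclude), 3 (not in A, include), 4 (in A, exclude), 5 (not in A, include), 6 (in A, exclude), 7 (not in A, include), 8 (in A, exclude), 9 (not in A, include)
A' = {3, 5, 7, 9}

{3, 5, 7, 9}


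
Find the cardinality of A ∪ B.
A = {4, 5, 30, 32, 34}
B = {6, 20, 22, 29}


Set A = {4, 5, 30, 32, 34}, |A| = 5
Set B = {6, 20, 22, 29}, |B| = 4
A ∩ B = {}, |A ∩ B| = 0
|A ∪ B| = |A| + |B| - |A ∩ B| = 5 + 4 - 0 = 9

9


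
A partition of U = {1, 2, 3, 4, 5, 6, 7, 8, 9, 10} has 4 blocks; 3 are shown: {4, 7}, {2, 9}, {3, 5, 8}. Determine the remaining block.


U = {1, 2, 3, 4, 5, 6, 7, 8, 9, 10}
Shown blocks: {4, 7}, {2, 9}, {3, 5, 8}
A partition's blocks are pairwise disjoint and cover U, so the missing block = U \ (union of shown blocks).
Union of shown blocks: {2, 3, 4, 5, 7, 8, 9}
Missing block = U \ (union) = {1, 6, 10}

{1, 6, 10}


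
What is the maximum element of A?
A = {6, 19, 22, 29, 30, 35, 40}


Set A = {6, 19, 22, 29, 30, 35, 40}
Elements in ascending order: 6, 19, 22, 29, 30, 35, 40
The largest element is 40.

40


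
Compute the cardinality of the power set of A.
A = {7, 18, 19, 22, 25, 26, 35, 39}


Set A = {7, 18, 19, 22, 25, 26, 35, 39}
|A| = 8
The power set P(A) contains all subsets of A.
|P(A)| = 2^|A| = 2^8 = 256

256


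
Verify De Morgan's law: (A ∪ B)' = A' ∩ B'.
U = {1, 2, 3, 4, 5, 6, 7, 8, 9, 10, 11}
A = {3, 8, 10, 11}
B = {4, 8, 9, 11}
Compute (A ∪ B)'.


U = {1, 2, 3, 4, 5, 6, 7, 8, 9, 10, 11}
A = {3, 8, 10, 11}, B = {4, 8, 9, 11}
A ∪ B = {3, 4, 8, 9, 10, 11}
(A ∪ B)' = U \ (A ∪ B) = {1, 2, 5, 6, 7}
Verification via A' ∩ B': A' = {1, 2, 4, 5, 6, 7, 9}, B' = {1, 2, 3, 5, 6, 7, 10}
A' ∩ B' = {1, 2, 5, 6, 7} ✓

{1, 2, 5, 6, 7}


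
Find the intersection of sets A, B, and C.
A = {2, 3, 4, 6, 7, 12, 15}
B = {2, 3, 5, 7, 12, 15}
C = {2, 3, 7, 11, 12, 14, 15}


Set A = {2, 3, 4, 6, 7, 12, 15}
Set B = {2, 3, 5, 7, 12, 15}
Set C = {2, 3, 7, 11, 12, 14, 15}
First, A ∩ B = {2, 3, 7, 12, 15}
Then, (A ∩ B) ∩ C = {2, 3, 7, 12, 15}

{2, 3, 7, 12, 15}


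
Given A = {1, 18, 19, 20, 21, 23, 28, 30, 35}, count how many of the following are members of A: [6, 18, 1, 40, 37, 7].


Set A = {1, 18, 19, 20, 21, 23, 28, 30, 35}
Candidates: [6, 18, 1, 40, 37, 7]
Check each candidate:
6 ∉ A, 18 ∈ A, 1 ∈ A, 40 ∉ A, 37 ∉ A, 7 ∉ A
Count of candidates in A: 2

2


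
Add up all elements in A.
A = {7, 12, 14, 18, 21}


Set A = {7, 12, 14, 18, 21}
Sum = 7 + 12 + 14 + 18 + 21 = 72

72


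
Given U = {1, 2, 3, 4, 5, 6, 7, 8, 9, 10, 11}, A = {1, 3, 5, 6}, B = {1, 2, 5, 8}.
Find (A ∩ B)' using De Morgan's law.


U = {1, 2, 3, 4, 5, 6, 7, 8, 9, 10, 11}
A = {1, 3, 5, 6}, B = {1, 2, 5, 8}
A ∩ B = {1, 5}
(A ∩ B)' = U \ (A ∩ B) = {2, 3, 4, 6, 7, 8, 9, 10, 11}
Verification via A' ∪ B': A' = {2, 4, 7, 8, 9, 10, 11}, B' = {3, 4, 6, 7, 9, 10, 11}
A' ∪ B' = {2, 3, 4, 6, 7, 8, 9, 10, 11} ✓

{2, 3, 4, 6, 7, 8, 9, 10, 11}


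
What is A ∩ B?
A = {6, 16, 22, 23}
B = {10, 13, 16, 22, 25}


Set A = {6, 16, 22, 23}
Set B = {10, 13, 16, 22, 25}
A ∩ B includes only elements in both sets.
Check each element of A against B:
6 ✗, 16 ✓, 22 ✓, 23 ✗
A ∩ B = {16, 22}

{16, 22}


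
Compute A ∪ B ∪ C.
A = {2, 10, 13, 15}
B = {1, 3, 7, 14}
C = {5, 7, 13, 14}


Set A = {2, 10, 13, 15}
Set B = {1, 3, 7, 14}
Set C = {5, 7, 13, 14}
First, A ∪ B = {1, 2, 3, 7, 10, 13, 14, 15}
Then, (A ∪ B) ∪ C = {1, 2, 3, 5, 7, 10, 13, 14, 15}

{1, 2, 3, 5, 7, 10, 13, 14, 15}


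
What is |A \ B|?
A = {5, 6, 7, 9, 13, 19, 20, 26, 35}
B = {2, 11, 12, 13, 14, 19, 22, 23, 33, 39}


Set A = {5, 6, 7, 9, 13, 19, 20, 26, 35}
Set B = {2, 11, 12, 13, 14, 19, 22, 23, 33, 39}
A \ B = {5, 6, 7, 9, 20, 26, 35}
|A \ B| = 7

7


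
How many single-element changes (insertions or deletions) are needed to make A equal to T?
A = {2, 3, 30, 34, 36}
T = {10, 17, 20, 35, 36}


Set A = {2, 3, 30, 34, 36}
Set T = {10, 17, 20, 35, 36}
Elements to remove from A (in A, not in T): {2, 3, 30, 34} → 4 removals
Elements to add to A (in T, not in A): {10, 17, 20, 35} → 4 additions
Total edits = 4 + 4 = 8

8


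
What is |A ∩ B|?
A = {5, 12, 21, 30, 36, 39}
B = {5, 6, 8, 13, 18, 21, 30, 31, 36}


Set A = {5, 12, 21, 30, 36, 39}
Set B = {5, 6, 8, 13, 18, 21, 30, 31, 36}
A ∩ B = {5, 21, 30, 36}
|A ∩ B| = 4

4


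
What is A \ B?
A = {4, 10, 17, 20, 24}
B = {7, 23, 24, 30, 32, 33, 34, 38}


Set A = {4, 10, 17, 20, 24}
Set B = {7, 23, 24, 30, 32, 33, 34, 38}
A \ B includes elements in A that are not in B.
Check each element of A:
4 (not in B, keep), 10 (not in B, keep), 17 (not in B, keep), 20 (not in B, keep), 24 (in B, remove)
A \ B = {4, 10, 17, 20}

{4, 10, 17, 20}


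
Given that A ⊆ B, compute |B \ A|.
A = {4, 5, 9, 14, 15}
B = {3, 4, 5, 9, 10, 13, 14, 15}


Set A = {4, 5, 9, 14, 15}, |A| = 5
Set B = {3, 4, 5, 9, 10, 13, 14, 15}, |B| = 8
Since A ⊆ B: B \ A = {3, 10, 13}
|B| - |A| = 8 - 5 = 3

3


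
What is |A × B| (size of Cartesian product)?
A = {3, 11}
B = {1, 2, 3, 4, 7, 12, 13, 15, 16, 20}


Set A = {3, 11} has 2 elements.
Set B = {1, 2, 3, 4, 7, 12, 13, 15, 16, 20} has 10 elements.
|A × B| = |A| × |B| = 2 × 10 = 20

20


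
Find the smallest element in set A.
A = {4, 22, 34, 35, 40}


Set A = {4, 22, 34, 35, 40}
Elements in ascending order: 4, 22, 34, 35, 40
The smallest element is 4.

4


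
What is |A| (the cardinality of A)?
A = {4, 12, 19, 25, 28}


Set A = {4, 12, 19, 25, 28}
Listing elements: 4, 12, 19, 25, 28
Counting: 5 elements
|A| = 5

5


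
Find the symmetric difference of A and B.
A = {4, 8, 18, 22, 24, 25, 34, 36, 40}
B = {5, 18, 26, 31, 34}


Set A = {4, 8, 18, 22, 24, 25, 34, 36, 40}
Set B = {5, 18, 26, 31, 34}
A △ B = (A \ B) ∪ (B \ A)
Elements in A but not B: {4, 8, 22, 24, 25, 36, 40}
Elements in B but not A: {5, 26, 31}
A △ B = {4, 5, 8, 22, 24, 25, 26, 31, 36, 40}

{4, 5, 8, 22, 24, 25, 26, 31, 36, 40}


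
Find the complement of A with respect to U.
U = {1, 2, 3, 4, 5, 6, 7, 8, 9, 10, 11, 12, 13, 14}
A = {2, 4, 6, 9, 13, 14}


Universal set U = {1, 2, 3, 4, 5, 6, 7, 8, 9, 10, 11, 12, 13, 14}
Set A = {2, 4, 6, 9, 13, 14}
A' = U \ A = elements in U but not in A
Checking each element of U:
1 (not in A, include), 2 (in A, exclude), 3 (not in A, include), 4 (in A, exclude), 5 (not in A, include), 6 (in A, exclude), 7 (not in A, include), 8 (not in A, include), 9 (in A, exclude), 10 (not in A, include), 11 (not in A, include), 12 (not in A, include), 13 (in A, exclude), 14 (in A, exclude)
A' = {1, 3, 5, 7, 8, 10, 11, 12}

{1, 3, 5, 7, 8, 10, 11, 12}


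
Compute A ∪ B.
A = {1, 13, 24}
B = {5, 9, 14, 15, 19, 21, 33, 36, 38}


Set A = {1, 13, 24}
Set B = {5, 9, 14, 15, 19, 21, 33, 36, 38}
A ∪ B includes all elements in either set.
Elements from A: {1, 13, 24}
Elements from B not already included: {5, 9, 14, 15, 19, 21, 33, 36, 38}
A ∪ B = {1, 5, 9, 13, 14, 15, 19, 21, 24, 33, 36, 38}

{1, 5, 9, 13, 14, 15, 19, 21, 24, 33, 36, 38}


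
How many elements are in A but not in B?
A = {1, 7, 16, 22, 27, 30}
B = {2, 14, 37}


Set A = {1, 7, 16, 22, 27, 30}
Set B = {2, 14, 37}
A \ B = {1, 7, 16, 22, 27, 30}
|A \ B| = 6

6


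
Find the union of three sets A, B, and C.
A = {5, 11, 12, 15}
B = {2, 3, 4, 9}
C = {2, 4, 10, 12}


Set A = {5, 11, 12, 15}
Set B = {2, 3, 4, 9}
Set C = {2, 4, 10, 12}
First, A ∪ B = {2, 3, 4, 5, 9, 11, 12, 15}
Then, (A ∪ B) ∪ C = {2, 3, 4, 5, 9, 10, 11, 12, 15}

{2, 3, 4, 5, 9, 10, 11, 12, 15}


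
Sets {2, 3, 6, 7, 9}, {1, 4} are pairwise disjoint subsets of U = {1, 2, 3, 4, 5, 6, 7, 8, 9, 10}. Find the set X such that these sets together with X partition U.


U = {1, 2, 3, 4, 5, 6, 7, 8, 9, 10}
Shown blocks: {2, 3, 6, 7, 9}, {1, 4}
A partition's blocks are pairwise disjoint and cover U, so the missing block = U \ (union of shown blocks).
Union of shown blocks: {1, 2, 3, 4, 6, 7, 9}
Missing block = U \ (union) = {5, 8, 10}

{5, 8, 10}


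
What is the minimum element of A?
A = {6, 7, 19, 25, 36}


Set A = {6, 7, 19, 25, 36}
Elements in ascending order: 6, 7, 19, 25, 36
The smallest element is 6.

6


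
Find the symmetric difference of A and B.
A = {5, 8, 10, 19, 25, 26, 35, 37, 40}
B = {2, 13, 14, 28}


Set A = {5, 8, 10, 19, 25, 26, 35, 37, 40}
Set B = {2, 13, 14, 28}
A △ B = (A \ B) ∪ (B \ A)
Elements in A but not B: {5, 8, 10, 19, 25, 26, 35, 37, 40}
Elements in B but not A: {2, 13, 14, 28}
A △ B = {2, 5, 8, 10, 13, 14, 19, 25, 26, 28, 35, 37, 40}

{2, 5, 8, 10, 13, 14, 19, 25, 26, 28, 35, 37, 40}


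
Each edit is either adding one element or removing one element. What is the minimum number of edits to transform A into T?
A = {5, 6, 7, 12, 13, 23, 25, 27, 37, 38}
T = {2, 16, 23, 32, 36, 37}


Set A = {5, 6, 7, 12, 13, 23, 25, 27, 37, 38}
Set T = {2, 16, 23, 32, 36, 37}
Elements to remove from A (in A, not in T): {5, 6, 7, 12, 13, 25, 27, 38} → 8 removals
Elements to add to A (in T, not in A): {2, 16, 32, 36} → 4 additions
Total edits = 8 + 4 = 12

12


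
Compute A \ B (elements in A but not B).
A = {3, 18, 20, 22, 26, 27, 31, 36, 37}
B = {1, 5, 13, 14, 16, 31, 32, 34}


Set A = {3, 18, 20, 22, 26, 27, 31, 36, 37}
Set B = {1, 5, 13, 14, 16, 31, 32, 34}
A \ B includes elements in A that are not in B.
Check each element of A:
3 (not in B, keep), 18 (not in B, keep), 20 (not in B, keep), 22 (not in B, keep), 26 (not in B, keep), 27 (not in B, keep), 31 (in B, remove), 36 (not in B, keep), 37 (not in B, keep)
A \ B = {3, 18, 20, 22, 26, 27, 36, 37}

{3, 18, 20, 22, 26, 27, 36, 37}


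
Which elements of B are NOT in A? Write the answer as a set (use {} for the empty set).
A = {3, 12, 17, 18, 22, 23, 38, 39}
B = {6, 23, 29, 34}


Set A = {3, 12, 17, 18, 22, 23, 38, 39}
Set B = {6, 23, 29, 34}
Check each element of B against A:
6 ∉ A (include), 23 ∈ A, 29 ∉ A (include), 34 ∉ A (include)
Elements of B not in A: {6, 29, 34}

{6, 29, 34}


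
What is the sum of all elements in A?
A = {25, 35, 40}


Set A = {25, 35, 40}
Sum = 25 + 35 + 40 = 100

100
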